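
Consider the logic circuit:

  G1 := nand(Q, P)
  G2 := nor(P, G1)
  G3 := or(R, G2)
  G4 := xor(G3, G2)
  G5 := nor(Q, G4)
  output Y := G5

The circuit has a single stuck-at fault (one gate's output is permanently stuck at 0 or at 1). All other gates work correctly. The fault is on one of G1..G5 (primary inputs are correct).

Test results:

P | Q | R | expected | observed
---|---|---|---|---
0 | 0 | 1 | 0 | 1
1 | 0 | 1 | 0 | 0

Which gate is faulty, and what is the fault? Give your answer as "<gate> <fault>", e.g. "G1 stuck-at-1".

G1 stuck-at-0

Fault-free values for test 1 (P=0, Q=0, R=1): G1=1, G2=0, G3=1, G4=1, G5=0, giving Y=0. Observed 1.
Test 1: faults giving observed 1 are {G1 stuck-at-0, G2 stuck-at-1, G3 stuck-at-0, G4 stuck-at-0, G5 stuck-at-1}.
Test 2 (P=1, Q=0, R=1): fault-free G1=1, G2=0, G3=1, G4=1, G5=0 → 0; observed 0. Eliminates G2 stuck-at-1, G3 stuck-at-0, G4 stuck-at-0, G5 stuck-at-1.
Only G1 stuck-at-0 is consistent with every test.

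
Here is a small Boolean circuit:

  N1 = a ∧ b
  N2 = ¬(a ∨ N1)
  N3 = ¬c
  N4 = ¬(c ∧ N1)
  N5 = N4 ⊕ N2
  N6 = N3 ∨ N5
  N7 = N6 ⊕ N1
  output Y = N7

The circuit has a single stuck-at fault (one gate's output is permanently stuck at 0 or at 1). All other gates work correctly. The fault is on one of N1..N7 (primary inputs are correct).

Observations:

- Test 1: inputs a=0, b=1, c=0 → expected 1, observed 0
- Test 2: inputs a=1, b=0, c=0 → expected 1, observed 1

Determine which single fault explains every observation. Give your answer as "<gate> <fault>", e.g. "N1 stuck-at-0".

Fault-free values for test 1 (a=0, b=1, c=0): N1=0, N2=1, N3=1, N4=1, N5=0, N6=1, N7=1, giving Y=1. Observed 0.
Test 1: faults giving observed 0 are {N1 stuck-at-1, N3 stuck-at-0, N6 stuck-at-0, N7 stuck-at-0}.
Test 2 (a=1, b=0, c=0): fault-free N1=0, N2=0, N3=1, N4=1, N5=1, N6=1, N7=1 → 1; observed 1. Eliminates N1 stuck-at-1, N6 stuck-at-0, N7 stuck-at-0.
Only N3 stuck-at-0 is consistent with every test.

N3 stuck-at-0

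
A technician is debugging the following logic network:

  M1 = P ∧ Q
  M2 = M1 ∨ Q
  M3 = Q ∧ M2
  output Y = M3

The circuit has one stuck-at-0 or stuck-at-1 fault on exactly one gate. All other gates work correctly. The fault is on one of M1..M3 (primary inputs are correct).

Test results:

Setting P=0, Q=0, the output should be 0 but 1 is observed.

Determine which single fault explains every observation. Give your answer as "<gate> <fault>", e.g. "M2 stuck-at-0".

Fault-free values for test 1 (P=0, Q=0): M1=0, M2=0, M3=0, giving Y=0. Observed 1.
Test 1: faults giving observed 1 are {M3 stuck-at-1}.
Only M3 stuck-at-1 is consistent with every test.

M3 stuck-at-1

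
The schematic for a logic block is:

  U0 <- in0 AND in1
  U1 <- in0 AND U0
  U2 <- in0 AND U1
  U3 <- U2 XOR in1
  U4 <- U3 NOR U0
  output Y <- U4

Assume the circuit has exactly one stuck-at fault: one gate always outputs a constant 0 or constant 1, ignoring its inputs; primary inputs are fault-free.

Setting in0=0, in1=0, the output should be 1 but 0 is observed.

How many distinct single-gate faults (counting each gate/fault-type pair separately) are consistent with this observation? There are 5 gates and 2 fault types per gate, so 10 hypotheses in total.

4

Fault-free: U0=0, U1=0, U2=0, U3=0, U4=1 → 1. Observed 0.
  U0 stuck-at-0: output 1 ✗
  U0 stuck-at-1: output 0 ✓
  U1 stuck-at-0: output 1 ✗
  U1 stuck-at-1: output 1 ✗
  U2 stuck-at-0: output 1 ✗
  U2 stuck-at-1: output 0 ✓
  U3 stuck-at-0: output 1 ✗
  U3 stuck-at-1: output 0 ✓
  U4 stuck-at-0: output 0 ✓
  U4 stuck-at-1: output 1 ✗
Consistent faults: {U0 stuck-at-1, U2 stuck-at-1, U3 stuck-at-1, U4 stuck-at-0} — 4 in all.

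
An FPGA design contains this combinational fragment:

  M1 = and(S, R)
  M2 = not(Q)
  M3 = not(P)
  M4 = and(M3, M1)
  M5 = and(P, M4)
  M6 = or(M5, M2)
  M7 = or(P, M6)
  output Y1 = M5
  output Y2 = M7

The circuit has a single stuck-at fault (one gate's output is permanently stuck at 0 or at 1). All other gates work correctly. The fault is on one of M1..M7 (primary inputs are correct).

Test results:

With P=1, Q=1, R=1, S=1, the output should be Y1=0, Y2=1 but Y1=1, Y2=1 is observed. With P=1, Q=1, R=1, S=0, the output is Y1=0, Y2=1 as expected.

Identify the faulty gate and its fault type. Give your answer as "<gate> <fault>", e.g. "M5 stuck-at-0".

M3 stuck-at-1

Fault-free values for test 1 (P=1, Q=1, R=1, S=1): M1=1, M2=0, M3=0, M4=0, M5=0, M6=0, M7=1, giving Y1=0, Y2=1. Observed Y1=1, Y2=1.
Test 1: faults giving observed Y1=1, Y2=1 are {M3 stuck-at-1, M4 stuck-at-1, M5 stuck-at-1}.
Test 2 (P=1, Q=1, R=1, S=0): fault-free M1=0, M2=0, M3=0, M4=0, M5=0, M6=0, M7=1 → Y1=0, Y2=1; observed Y1=0, Y2=1. Eliminates M4 stuck-at-1, M5 stuck-at-1.
Only M3 stuck-at-1 is consistent with every test.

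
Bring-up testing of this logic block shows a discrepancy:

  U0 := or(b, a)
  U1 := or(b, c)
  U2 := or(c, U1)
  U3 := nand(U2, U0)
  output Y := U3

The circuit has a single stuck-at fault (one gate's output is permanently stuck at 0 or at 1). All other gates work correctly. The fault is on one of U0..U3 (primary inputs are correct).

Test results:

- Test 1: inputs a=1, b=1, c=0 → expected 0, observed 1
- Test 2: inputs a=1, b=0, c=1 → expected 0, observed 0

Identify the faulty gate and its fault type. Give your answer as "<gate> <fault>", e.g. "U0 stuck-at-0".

Fault-free values for test 1 (a=1, b=1, c=0): U0=1, U1=1, U2=1, U3=0, giving Y=0. Observed 1.
Test 1: faults giving observed 1 are {U0 stuck-at-0, U1 stuck-at-0, U2 stuck-at-0, U3 stuck-at-1}.
Test 2 (a=1, b=0, c=1): fault-free U0=1, U1=1, U2=1, U3=0 → 0; observed 0. Eliminates U0 stuck-at-0, U2 stuck-at-0, U3 stuck-at-1.
Only U1 stuck-at-0 is consistent with every test.

U1 stuck-at-0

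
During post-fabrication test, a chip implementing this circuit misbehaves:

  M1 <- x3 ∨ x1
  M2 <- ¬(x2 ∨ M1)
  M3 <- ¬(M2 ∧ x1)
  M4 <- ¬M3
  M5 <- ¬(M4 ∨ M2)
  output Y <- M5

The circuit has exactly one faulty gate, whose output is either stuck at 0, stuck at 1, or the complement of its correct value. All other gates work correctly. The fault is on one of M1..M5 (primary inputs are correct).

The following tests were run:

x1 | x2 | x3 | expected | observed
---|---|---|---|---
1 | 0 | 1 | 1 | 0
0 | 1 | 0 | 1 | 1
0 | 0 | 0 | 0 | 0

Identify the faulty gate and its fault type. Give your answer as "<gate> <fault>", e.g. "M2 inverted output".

M1 stuck-at-0

Fault-free values for test 1 (x1=1, x2=0, x3=1): M1=1, M2=0, M3=1, M4=0, M5=1, giving Y=1. Observed 0.
Test 1: faults giving observed 0 are {M1 stuck-at-0, M1 inverted output, M2 stuck-at-1, M2 inverted output, M3 stuck-at-0, M3 inverted output, M4 stuck-at-1, M4 inverted output, M5 stuck-at-0, M5 inverted output}.
Test 2 (x1=0, x2=1, x3=0): fault-free M1=0, M2=0, M3=1, M4=0, M5=1 → 1; observed 1. Eliminates M2 stuck-at-1, M2 inverted output, M3 stuck-at-0, M3 inverted output, M4 stuck-at-1, M4 inverted output, M5 stuck-at-0, M5 inverted output.
Test 3 (x1=0, x2=0, x3=0): fault-free M1=0, M2=1, M3=1, M4=0, M5=0 → 0; observed 0. Eliminates M1 inverted output.
Only M1 stuck-at-0 is consistent with every test.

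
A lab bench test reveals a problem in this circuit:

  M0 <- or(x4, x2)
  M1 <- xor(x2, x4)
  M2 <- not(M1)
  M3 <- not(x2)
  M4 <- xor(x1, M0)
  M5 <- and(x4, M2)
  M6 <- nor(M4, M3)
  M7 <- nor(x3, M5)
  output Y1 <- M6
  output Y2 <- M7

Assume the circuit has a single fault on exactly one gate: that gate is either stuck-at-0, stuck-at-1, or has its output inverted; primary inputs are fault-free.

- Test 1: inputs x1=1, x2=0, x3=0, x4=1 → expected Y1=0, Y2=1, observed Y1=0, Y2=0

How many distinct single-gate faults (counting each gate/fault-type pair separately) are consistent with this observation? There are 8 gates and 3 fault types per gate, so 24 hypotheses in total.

Fault-free: M0=1, M1=1, M2=0, M3=1, M4=0, M5=0, M6=0, M7=1 → Y1=0, Y2=1. Observed Y1=0, Y2=0.
  M0: none of the 3 fault types match ✗
  M1: stuck-at-0, inverted output ✓; others ✗
  M2: stuck-at-1, inverted output ✓; others ✗
  M3: none of the 3 fault types match ✗
  M4: none of the 3 fault types match ✗
  M5: stuck-at-1, inverted output ✓; others ✗
  M6: none of the 3 fault types match ✗
  M7: stuck-at-0, inverted output ✓; others ✗
Consistent faults: {M1 stuck-at-0, M1 inverted output, M2 stuck-at-1, M2 inverted output, M5 stuck-at-1, M5 inverted output, M7 stuck-at-0, M7 inverted output} — 8 in all.

8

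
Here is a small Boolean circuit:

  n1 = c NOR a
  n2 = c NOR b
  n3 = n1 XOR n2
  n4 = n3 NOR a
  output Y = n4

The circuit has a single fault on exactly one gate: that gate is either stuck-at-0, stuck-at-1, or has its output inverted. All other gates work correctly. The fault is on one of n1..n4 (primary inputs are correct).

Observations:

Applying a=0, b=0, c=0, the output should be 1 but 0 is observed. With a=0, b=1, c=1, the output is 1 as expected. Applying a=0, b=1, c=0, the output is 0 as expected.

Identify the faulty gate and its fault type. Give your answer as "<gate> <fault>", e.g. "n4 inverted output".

n2 stuck-at-0

Fault-free values for test 1 (a=0, b=0, c=0): n1=1, n2=1, n3=0, n4=1, giving Y=1. Observed 0.
Test 1: faults giving observed 0 are {n1 stuck-at-0, n1 inverted output, n2 stuck-at-0, n2 inverted output, n3 stuck-at-1, n3 inverted output, n4 stuck-at-0, n4 inverted output}.
Test 2 (a=0, b=1, c=1): fault-free n1=0, n2=0, n3=0, n4=1 → 1; observed 1. Eliminates n1 inverted output, n2 inverted output, n3 stuck-at-1, n3 inverted output, n4 stuck-at-0, n4 inverted output.
Test 3 (a=0, b=1, c=0): fault-free n1=1, n2=0, n3=1, n4=0 → 0; observed 0. Eliminates n1 stuck-at-0.
Only n2 stuck-at-0 is consistent with every test.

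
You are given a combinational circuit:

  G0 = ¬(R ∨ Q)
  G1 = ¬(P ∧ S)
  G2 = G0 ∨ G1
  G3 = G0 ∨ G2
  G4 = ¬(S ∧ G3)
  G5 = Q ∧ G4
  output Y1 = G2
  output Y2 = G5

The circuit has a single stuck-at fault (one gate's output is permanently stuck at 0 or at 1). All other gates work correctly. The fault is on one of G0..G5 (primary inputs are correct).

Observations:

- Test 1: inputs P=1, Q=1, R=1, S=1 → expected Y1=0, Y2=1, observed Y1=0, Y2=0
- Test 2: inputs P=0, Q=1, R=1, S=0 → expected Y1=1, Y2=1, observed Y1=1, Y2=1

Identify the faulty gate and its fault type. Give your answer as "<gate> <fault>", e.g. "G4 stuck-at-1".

Fault-free values for test 1 (P=1, Q=1, R=1, S=1): G0=0, G1=0, G2=0, G3=0, G4=1, G5=1, giving Y1=0, Y2=1. Observed Y1=0, Y2=0.
Test 1: faults giving observed Y1=0, Y2=0 are {G3 stuck-at-1, G4 stuck-at-0, G5 stuck-at-0}.
Test 2 (P=0, Q=1, R=1, S=0): fault-free G0=0, G1=1, G2=1, G3=1, G4=1, G5=1 → Y1=1, Y2=1; observed Y1=1, Y2=1. Eliminates G4 stuck-at-0, G5 stuck-at-0.
Only G3 stuck-at-1 is consistent with every test.

G3 stuck-at-1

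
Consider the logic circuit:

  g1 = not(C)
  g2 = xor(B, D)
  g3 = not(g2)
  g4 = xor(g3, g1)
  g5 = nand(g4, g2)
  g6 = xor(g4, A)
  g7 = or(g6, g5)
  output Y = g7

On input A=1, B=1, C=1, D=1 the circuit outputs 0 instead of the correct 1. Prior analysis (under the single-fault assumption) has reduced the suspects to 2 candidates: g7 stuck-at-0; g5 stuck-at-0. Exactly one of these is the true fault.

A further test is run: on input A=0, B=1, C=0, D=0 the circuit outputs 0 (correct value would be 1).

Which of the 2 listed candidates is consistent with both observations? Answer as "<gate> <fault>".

g7 stuck-at-0

Evaluate each candidate on input A=0, B=1, C=0, D=0:
  g7 stuck-at-0: g1=1, g2=1, g3=0, g4=1, g5=0, g6=1, g7=0 [stuck-at-0] → 0 — matches
  g5 stuck-at-0: g1=1, g2=1, g3=0, g4=1, g5=0 [stuck-at-0], g6=1, g7=1 → 1 — eliminated
Only g7 stuck-at-0 reproduces the observed 0.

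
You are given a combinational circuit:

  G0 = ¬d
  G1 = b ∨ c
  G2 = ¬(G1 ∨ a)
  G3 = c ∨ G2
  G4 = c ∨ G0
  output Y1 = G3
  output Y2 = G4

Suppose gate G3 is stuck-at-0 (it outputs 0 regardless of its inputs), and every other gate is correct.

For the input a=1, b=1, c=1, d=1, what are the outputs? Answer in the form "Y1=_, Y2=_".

Y1=0, Y2=1

Propagate with G3 forced: G0=0, G1=1, G2=0, G3=0 [stuck-at-0], G4=1.
So the outputs are Y1=0, Y2=1. (Without the fault they would be Y1=1, Y2=1.)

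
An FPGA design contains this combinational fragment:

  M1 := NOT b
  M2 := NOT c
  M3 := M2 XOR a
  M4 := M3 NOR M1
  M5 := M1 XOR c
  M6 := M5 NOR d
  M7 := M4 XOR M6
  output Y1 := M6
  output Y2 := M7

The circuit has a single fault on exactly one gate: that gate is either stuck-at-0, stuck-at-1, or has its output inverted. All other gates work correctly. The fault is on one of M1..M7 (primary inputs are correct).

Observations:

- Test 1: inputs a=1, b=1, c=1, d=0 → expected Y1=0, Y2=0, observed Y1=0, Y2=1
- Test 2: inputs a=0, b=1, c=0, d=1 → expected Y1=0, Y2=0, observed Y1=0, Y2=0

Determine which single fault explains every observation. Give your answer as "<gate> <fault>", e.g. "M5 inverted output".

Fault-free values for test 1 (a=1, b=1, c=1, d=0): M1=0, M2=0, M3=1, M4=0, M5=1, M6=0, M7=0, giving Y1=0, Y2=0. Observed Y1=0, Y2=1.
Test 1: faults giving observed Y1=0, Y2=1 are {M2 stuck-at-1, M2 inverted output, M3 stuck-at-0, M3 inverted output, M4 stuck-at-1, M4 inverted output, M7 stuck-at-1, M7 inverted output}.
Test 2 (a=0, b=1, c=0, d=1): fault-free M1=0, M2=1, M3=1, M4=0, M5=0, M6=0, M7=0 → Y1=0, Y2=0; observed Y1=0, Y2=0. Eliminates M2 inverted output, M3 stuck-at-0, M3 inverted output, M4 stuck-at-1, M4 inverted output, M7 stuck-at-1, M7 inverted output.
Only M2 stuck-at-1 is consistent with every test.

M2 stuck-at-1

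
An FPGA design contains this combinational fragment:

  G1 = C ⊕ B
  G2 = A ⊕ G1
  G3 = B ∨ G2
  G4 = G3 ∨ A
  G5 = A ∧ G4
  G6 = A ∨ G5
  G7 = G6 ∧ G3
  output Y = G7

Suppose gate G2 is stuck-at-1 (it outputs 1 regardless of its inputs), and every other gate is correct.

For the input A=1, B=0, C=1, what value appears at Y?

1

Propagate with G2 forced: G1=1, G2=1 [stuck-at-1], G3=1, G4=1, G5=1, G6=1, G7=1.
So Y = 1. (Without the fault it would be 0.)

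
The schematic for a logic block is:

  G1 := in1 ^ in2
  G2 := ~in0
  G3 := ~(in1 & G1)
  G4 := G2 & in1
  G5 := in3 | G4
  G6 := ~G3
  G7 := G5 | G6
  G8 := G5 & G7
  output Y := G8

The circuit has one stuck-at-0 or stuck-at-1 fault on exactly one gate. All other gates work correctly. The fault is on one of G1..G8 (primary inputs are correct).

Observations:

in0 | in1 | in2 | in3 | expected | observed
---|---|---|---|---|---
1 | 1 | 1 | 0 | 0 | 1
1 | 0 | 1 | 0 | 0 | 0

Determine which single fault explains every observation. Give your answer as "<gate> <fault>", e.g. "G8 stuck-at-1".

G2 stuck-at-1

Fault-free values for test 1 (in0=1, in1=1, in2=1, in3=0): G1=0, G2=0, G3=1, G4=0, G5=0, G6=0, G7=0, G8=0, giving Y=0. Observed 1.
Test 1: faults giving observed 1 are {G2 stuck-at-1, G4 stuck-at-1, G5 stuck-at-1, G8 stuck-at-1}.
Test 2 (in0=1, in1=0, in2=1, in3=0): fault-free G1=1, G2=0, G3=1, G4=0, G5=0, G6=0, G7=0, G8=0 → 0; observed 0. Eliminates G4 stuck-at-1, G5 stuck-at-1, G8 stuck-at-1.
Only G2 stuck-at-1 is consistent with every test.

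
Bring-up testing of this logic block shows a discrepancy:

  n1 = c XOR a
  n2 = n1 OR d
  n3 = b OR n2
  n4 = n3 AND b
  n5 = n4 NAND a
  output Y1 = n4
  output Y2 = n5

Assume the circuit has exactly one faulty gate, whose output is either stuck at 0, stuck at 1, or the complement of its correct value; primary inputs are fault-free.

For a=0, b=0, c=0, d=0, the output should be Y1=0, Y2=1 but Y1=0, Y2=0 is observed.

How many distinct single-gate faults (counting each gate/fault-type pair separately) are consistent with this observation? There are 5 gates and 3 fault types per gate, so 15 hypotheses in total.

2

Fault-free: n1=0, n2=0, n3=0, n4=0, n5=1 → Y1=0, Y2=1. Observed Y1=0, Y2=0.
  n1: none of the 3 fault types match ✗
  n2: none of the 3 fault types match ✗
  n3: none of the 3 fault types match ✗
  n4: none of the 3 fault types match ✗
  n5: stuck-at-0, inverted output ✓; others ✗
Consistent faults: {n5 stuck-at-0, n5 inverted output} — 2 in all.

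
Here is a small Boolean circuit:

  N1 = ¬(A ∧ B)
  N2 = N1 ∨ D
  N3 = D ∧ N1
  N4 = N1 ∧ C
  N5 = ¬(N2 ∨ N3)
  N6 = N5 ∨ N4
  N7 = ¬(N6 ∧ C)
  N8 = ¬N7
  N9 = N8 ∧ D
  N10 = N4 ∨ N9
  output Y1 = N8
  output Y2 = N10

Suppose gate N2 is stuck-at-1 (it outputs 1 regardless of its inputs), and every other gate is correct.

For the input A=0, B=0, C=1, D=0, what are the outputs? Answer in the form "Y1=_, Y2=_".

Y1=1, Y2=1

Propagate with N2 forced: N1=1, N2=1 [stuck-at-1], N3=0, N4=1, N5=0, N6=1, N7=0, N8=1, N9=0, N10=1.
So the outputs are Y1=1, Y2=1. (Same as the fault-free value — the fault is masked on this input.)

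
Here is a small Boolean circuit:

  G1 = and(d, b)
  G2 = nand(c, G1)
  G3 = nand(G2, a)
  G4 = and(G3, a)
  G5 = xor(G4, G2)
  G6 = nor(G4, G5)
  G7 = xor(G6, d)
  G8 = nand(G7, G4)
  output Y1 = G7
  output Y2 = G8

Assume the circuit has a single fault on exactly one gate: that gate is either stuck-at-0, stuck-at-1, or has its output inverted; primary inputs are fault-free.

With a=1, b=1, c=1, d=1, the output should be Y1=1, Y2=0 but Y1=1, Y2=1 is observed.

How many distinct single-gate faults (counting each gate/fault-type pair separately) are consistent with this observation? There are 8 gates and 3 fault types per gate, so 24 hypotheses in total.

6

Fault-free: G1=1, G2=0, G3=1, G4=1, G5=1, G6=0, G7=1, G8=0 → Y1=1, Y2=0. Observed Y1=1, Y2=1.
  G1: stuck-at-0, inverted output ✓; others ✗
  G2: stuck-at-1, inverted output ✓; others ✗
  G3: none of the 3 fault types match ✗
  G4: none of the 3 fault types match ✗
  G5: none of the 3 fault types match ✗
  G6: none of the 3 fault types match ✗
  G7: none of the 3 fault types match ✗
  G8: stuck-at-1, inverted output ✓; others ✗
Consistent faults: {G1 stuck-at-0, G1 inverted output, G2 stuck-at-1, G2 inverted output, G8 stuck-at-1, G8 inverted output} — 6 in all.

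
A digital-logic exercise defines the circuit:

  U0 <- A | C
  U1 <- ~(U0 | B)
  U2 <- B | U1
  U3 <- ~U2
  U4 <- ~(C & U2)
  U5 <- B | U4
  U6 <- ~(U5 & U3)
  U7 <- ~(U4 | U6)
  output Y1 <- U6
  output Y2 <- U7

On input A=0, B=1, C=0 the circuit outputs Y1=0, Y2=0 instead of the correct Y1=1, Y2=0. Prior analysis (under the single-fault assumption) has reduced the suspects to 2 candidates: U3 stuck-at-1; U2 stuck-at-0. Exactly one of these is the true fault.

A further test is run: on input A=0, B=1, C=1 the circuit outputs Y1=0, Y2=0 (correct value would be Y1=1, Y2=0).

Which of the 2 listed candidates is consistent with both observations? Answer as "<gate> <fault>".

Evaluate each candidate on input A=0, B=1, C=1:
  U3 stuck-at-1: U0=1, U1=0, U2=1, U3=1 [stuck-at-1], U4=0, U5=1, U6=0, U7=1 → Y1=0, Y2=1 — eliminated
  U2 stuck-at-0: U0=1, U1=0, U2=0 [stuck-at-0], U3=1, U4=1, U5=1, U6=0, U7=0 → Y1=0, Y2=0 — matches
Only U2 stuck-at-0 reproduces the observed Y1=0, Y2=0.

U2 stuck-at-0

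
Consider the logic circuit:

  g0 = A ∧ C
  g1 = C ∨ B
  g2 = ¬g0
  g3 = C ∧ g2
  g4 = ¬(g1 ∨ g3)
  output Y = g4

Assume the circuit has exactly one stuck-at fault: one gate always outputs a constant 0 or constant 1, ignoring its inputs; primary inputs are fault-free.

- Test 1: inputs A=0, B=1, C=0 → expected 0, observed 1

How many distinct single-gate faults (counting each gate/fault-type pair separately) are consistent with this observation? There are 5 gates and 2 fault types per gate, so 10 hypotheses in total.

Fault-free: g0=0, g1=1, g2=1, g3=0, g4=0 → 0. Observed 1.
  g0 stuck-at-0: output 0 ✗
  g0 stuck-at-1: output 0 ✗
  g1 stuck-at-0: output 1 ✓
  g1 stuck-at-1: output 0 ✗
  g2 stuck-at-0: output 0 ✗
  g2 stuck-at-1: output 0 ✗
  g3 stuck-at-0: output 0 ✗
  g3 stuck-at-1: output 0 ✗
  g4 stuck-at-0: output 0 ✗
  g4 stuck-at-1: output 1 ✓
Consistent faults: {g1 stuck-at-0, g4 stuck-at-1} — 2 in all.

2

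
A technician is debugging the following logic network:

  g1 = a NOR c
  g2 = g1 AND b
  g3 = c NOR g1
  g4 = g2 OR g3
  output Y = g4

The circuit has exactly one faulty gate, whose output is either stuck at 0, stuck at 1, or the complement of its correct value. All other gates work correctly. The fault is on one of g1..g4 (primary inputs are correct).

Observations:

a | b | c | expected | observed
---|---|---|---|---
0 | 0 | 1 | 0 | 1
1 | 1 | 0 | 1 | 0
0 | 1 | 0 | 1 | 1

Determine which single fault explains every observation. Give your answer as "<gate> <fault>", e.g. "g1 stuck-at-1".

g3 inverted output

Fault-free values for test 1 (a=0, b=0, c=1): g1=0, g2=0, g3=0, g4=0, giving Y=0. Observed 1.
Test 1: faults giving observed 1 are {g2 stuck-at-1, g2 inverted output, g3 stuck-at-1, g3 inverted output, g4 stuck-at-1, g4 inverted output}.
Test 2 (a=1, b=1, c=0): fault-free g1=0, g2=0, g3=1, g4=1 → 1; observed 0. Eliminates g2 stuck-at-1, g2 inverted output, g3 stuck-at-1, g4 stuck-at-1.
Test 3 (a=0, b=1, c=0): fault-free g1=1, g2=1, g3=0, g4=1 → 1; observed 1. Eliminates g4 inverted output.
Only g3 inverted output is consistent with every test.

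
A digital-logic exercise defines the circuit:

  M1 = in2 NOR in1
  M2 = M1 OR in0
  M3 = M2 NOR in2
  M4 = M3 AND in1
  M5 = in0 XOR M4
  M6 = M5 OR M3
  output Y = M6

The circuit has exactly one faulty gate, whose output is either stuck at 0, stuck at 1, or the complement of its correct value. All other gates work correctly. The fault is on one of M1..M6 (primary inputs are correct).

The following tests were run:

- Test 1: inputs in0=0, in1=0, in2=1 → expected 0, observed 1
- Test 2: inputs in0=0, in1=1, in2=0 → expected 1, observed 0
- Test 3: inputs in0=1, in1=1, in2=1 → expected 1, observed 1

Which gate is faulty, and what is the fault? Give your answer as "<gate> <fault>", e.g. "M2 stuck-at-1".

Fault-free values for test 1 (in0=0, in1=0, in2=1): M1=0, M2=0, M3=0, M4=0, M5=0, M6=0, giving Y=0. Observed 1.
Test 1: faults giving observed 1 are {M3 stuck-at-1, M3 inverted output, M4 stuck-at-1, M4 inverted output, M5 stuck-at-1, M5 inverted output, M6 stuck-at-1, M6 inverted output}.
Test 2 (in0=0, in1=1, in2=0): fault-free M1=0, M2=0, M3=1, M4=1, M5=1, M6=1 → 1; observed 0. Eliminates M3 stuck-at-1, M4 stuck-at-1, M4 inverted output, M5 stuck-at-1, M5 inverted output, M6 stuck-at-1.
Test 3 (in0=1, in1=1, in2=1): fault-free M1=0, M2=1, M3=0, M4=0, M5=1, M6=1 → 1; observed 1. Eliminates M6 inverted output.
Only M3 inverted output is consistent with every test.

M3 inverted output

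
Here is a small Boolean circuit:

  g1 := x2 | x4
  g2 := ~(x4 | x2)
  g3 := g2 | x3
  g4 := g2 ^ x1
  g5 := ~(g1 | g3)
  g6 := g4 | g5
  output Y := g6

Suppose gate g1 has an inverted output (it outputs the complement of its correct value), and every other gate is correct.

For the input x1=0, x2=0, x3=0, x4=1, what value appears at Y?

Propagate with g1 forced: g1=0 [inverted output], g2=0, g3=0, g4=0, g5=1, g6=1.
So Y = 1. (Without the fault it would be 0.)

1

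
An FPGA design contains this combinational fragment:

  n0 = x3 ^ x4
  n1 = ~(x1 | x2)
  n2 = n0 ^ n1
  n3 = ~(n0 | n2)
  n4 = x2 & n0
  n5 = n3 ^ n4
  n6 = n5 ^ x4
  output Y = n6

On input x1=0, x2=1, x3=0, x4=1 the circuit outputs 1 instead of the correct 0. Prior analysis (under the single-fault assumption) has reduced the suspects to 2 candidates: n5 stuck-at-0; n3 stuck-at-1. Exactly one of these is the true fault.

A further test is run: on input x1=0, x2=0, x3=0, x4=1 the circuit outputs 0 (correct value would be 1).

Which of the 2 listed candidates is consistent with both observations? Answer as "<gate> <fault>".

Evaluate each candidate on input x1=0, x2=0, x3=0, x4=1:
  n5 stuck-at-0: n0=1, n1=1, n2=0, n3=0, n4=0, n5=0 [stuck-at-0], n6=1 → 1 — eliminated
  n3 stuck-at-1: n0=1, n1=1, n2=0, n3=1 [stuck-at-1], n4=0, n5=1, n6=0 → 0 — matches
Only n3 stuck-at-1 reproduces the observed 0.

n3 stuck-at-1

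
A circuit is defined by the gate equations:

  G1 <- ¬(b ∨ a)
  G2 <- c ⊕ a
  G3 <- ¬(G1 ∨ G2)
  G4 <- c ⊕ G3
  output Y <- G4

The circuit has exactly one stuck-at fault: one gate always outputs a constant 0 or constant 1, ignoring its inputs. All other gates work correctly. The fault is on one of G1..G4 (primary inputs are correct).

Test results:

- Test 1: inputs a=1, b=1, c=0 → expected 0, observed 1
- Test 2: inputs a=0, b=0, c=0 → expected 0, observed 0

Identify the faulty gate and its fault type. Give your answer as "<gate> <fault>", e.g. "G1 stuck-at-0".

G2 stuck-at-0

Fault-free values for test 1 (a=1, b=1, c=0): G1=0, G2=1, G3=0, G4=0, giving Y=0. Observed 1.
Test 1: faults giving observed 1 are {G2 stuck-at-0, G3 stuck-at-1, G4 stuck-at-1}.
Test 2 (a=0, b=0, c=0): fault-free G1=1, G2=0, G3=0, G4=0 → 0; observed 0. Eliminates G3 stuck-at-1, G4 stuck-at-1.
Only G2 stuck-at-0 is consistent with every test.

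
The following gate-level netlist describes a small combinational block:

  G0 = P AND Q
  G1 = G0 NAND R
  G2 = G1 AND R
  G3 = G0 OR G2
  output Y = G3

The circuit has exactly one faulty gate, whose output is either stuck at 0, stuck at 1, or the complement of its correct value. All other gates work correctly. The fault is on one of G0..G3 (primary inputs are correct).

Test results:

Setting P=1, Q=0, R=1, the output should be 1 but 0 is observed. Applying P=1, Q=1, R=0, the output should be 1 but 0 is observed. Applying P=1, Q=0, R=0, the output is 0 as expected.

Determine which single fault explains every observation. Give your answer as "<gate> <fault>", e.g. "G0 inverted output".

Fault-free values for test 1 (P=1, Q=0, R=1): G0=0, G1=1, G2=1, G3=1, giving Y=1. Observed 0.
Test 1: faults giving observed 0 are {G1 stuck-at-0, G1 inverted output, G2 stuck-at-0, G2 inverted output, G3 stuck-at-0, G3 inverted output}.
Test 2 (P=1, Q=1, R=0): fault-free G0=1, G1=1, G2=0, G3=1 → 1; observed 0. Eliminates G1 stuck-at-0, G1 inverted output, G2 stuck-at-0, G2 inverted output.
Test 3 (P=1, Q=0, R=0): fault-free G0=0, G1=1, G2=0, G3=0 → 0; observed 0. Eliminates G3 inverted output.
Only G3 stuck-at-0 is consistent with every test.

G3 stuck-at-0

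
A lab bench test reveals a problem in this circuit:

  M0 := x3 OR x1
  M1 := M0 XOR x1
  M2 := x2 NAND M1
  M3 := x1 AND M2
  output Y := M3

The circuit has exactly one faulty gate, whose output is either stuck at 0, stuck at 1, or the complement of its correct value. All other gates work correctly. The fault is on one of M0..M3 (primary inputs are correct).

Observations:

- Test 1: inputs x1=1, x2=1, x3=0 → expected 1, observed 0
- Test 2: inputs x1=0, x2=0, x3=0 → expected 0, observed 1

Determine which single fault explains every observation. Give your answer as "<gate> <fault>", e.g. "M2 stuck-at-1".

M3 inverted output

Fault-free values for test 1 (x1=1, x2=1, x3=0): M0=1, M1=0, M2=1, M3=1, giving Y=1. Observed 0.
Test 1: faults giving observed 0 are {M0 stuck-at-0, M0 inverted output, M1 stuck-at-1, M1 inverted output, M2 stuck-at-0, M2 inverted output, M3 stuck-at-0, M3 inverted output}.
Test 2 (x1=0, x2=0, x3=0): fault-free M0=0, M1=0, M2=1, M3=0 → 0; observed 1. Eliminates M0 stuck-at-0, M0 inverted output, M1 stuck-at-1, M1 inverted output, M2 stuck-at-0, M2 inverted output, M3 stuck-at-0.
Only M3 inverted output is consistent with every test.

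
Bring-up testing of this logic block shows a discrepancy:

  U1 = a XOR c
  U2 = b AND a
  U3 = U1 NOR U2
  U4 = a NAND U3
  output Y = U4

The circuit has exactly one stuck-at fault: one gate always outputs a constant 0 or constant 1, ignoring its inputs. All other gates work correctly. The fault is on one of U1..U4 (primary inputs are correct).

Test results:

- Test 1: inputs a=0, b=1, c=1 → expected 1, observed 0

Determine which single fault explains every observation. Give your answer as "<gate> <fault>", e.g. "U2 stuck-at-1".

Fault-free values for test 1 (a=0, b=1, c=1): U1=1, U2=0, U3=0, U4=1, giving Y=1. Observed 0.
Test 1: faults giving observed 0 are {U4 stuck-at-0}.
Only U4 stuck-at-0 is consistent with every test.

U4 stuck-at-0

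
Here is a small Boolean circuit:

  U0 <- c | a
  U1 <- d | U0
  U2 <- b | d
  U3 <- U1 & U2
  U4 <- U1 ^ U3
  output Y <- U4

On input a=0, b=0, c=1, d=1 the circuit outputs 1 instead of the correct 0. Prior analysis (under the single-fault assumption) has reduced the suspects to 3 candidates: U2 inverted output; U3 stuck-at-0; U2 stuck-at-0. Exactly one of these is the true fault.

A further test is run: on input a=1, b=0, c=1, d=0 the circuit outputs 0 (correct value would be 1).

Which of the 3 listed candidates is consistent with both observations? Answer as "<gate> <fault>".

Evaluate each candidate on input a=1, b=0, c=1, d=0:
  U2 inverted output: U0=1, U1=1, U2=1 [inverted output], U3=1, U4=0 → 0 — matches
  U3 stuck-at-0: U0=1, U1=1, U2=0, U3=0 [stuck-at-0], U4=1 → 1 — eliminated
  U2 stuck-at-0: U0=1, U1=1, U2=0 [stuck-at-0], U3=0, U4=1 → 1 — eliminated
Only U2 inverted output reproduces the observed 0.

U2 inverted output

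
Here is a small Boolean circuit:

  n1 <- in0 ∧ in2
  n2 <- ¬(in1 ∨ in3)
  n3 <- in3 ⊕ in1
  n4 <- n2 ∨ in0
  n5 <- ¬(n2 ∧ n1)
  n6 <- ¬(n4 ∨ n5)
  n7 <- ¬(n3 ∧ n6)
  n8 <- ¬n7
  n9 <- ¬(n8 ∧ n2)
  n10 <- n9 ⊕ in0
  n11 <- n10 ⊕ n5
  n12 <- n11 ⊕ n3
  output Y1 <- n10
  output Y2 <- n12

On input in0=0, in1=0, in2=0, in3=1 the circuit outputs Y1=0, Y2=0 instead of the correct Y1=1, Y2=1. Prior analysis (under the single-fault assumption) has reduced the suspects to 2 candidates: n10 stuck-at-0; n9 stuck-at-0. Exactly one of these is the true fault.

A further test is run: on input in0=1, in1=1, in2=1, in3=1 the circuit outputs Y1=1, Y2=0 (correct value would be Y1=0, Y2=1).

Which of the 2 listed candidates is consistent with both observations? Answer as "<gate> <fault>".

Evaluate each candidate on input in0=1, in1=1, in2=1, in3=1:
  n10 stuck-at-0: n1=1, n2=0, n3=0, n4=1, n5=1, n6=0, n7=1, n8=0, n9=1, n10=0 [stuck-at-0], n11=1, n12=1 → Y1=0, Y2=1 — eliminated
  n9 stuck-at-0: n1=1, n2=0, n3=0, n4=1, n5=1, n6=0, n7=1, n8=0, n9=0 [stuck-at-0], n10=1, n11=0, n12=0 → Y1=1, Y2=0 — matches
Only n9 stuck-at-0 reproduces the observed Y1=1, Y2=0.

n9 stuck-at-0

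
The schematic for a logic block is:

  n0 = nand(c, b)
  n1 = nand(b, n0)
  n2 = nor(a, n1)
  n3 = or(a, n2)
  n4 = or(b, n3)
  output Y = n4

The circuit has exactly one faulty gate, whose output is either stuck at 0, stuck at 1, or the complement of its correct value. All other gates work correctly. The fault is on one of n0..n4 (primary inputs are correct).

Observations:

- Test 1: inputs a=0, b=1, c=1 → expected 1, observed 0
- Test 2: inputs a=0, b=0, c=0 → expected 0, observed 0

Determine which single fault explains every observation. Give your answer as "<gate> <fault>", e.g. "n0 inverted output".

n4 stuck-at-0

Fault-free values for test 1 (a=0, b=1, c=1): n0=0, n1=1, n2=0, n3=0, n4=1, giving Y=1. Observed 0.
Test 1: faults giving observed 0 are {n4 stuck-at-0, n4 inverted output}.
Test 2 (a=0, b=0, c=0): fault-free n0=1, n1=1, n2=0, n3=0, n4=0 → 0; observed 0. Eliminates n4 inverted output.
Only n4 stuck-at-0 is consistent with every test.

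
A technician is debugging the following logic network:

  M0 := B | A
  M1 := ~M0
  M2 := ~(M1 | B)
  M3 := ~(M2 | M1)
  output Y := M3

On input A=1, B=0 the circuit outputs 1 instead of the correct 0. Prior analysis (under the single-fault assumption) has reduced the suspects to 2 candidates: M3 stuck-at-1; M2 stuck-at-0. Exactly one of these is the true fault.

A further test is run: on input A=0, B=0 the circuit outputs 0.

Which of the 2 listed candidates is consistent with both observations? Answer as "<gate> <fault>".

M2 stuck-at-0

Evaluate each candidate on input A=0, B=0:
  M3 stuck-at-1: M0=0, M1=1, M2=0, M3=1 [stuck-at-1] → 1 — eliminated
  M2 stuck-at-0: M0=0, M1=1, M2=0 [stuck-at-0], M3=0 → 0 — matches
Only M2 stuck-at-0 reproduces the observed 0.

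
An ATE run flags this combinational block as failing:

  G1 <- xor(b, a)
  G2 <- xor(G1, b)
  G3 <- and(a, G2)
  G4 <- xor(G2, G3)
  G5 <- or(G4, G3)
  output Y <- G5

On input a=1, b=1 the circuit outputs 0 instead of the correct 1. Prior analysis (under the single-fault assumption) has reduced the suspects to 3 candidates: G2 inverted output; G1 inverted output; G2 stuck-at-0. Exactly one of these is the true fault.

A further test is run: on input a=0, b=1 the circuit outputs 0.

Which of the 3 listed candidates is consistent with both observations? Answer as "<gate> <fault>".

G2 stuck-at-0

Evaluate each candidate on input a=0, b=1:
  G2 inverted output: G1=1, G2=1 [inverted output], G3=0, G4=1, G5=1 → 1 — eliminated
  G1 inverted output: G1=0 [inverted output], G2=1, G3=0, G4=1, G5=1 → 1 — eliminated
  G2 stuck-at-0: G1=1, G2=0 [stuck-at-0], G3=0, G4=0, G5=0 → 0 — matches
Only G2 stuck-at-0 reproduces the observed 0.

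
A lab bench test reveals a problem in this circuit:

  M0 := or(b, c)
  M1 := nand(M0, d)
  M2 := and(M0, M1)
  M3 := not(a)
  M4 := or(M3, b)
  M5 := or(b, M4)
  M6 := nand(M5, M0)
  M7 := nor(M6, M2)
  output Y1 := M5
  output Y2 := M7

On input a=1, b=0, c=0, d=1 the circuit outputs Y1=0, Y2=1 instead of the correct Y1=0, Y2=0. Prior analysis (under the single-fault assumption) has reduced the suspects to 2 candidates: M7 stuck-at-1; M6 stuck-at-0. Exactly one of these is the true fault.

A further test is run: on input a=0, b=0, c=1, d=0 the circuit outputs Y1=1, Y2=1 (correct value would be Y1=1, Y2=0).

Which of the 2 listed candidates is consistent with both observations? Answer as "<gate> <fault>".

M7 stuck-at-1

Evaluate each candidate on input a=0, b=0, c=1, d=0:
  M7 stuck-at-1: M0=1, M1=1, M2=1, M3=1, M4=1, M5=1, M6=0, M7=1 [stuck-at-1] → Y1=1, Y2=1 — matches
  M6 stuck-at-0: M0=1, M1=1, M2=1, M3=1, M4=1, M5=1, M6=0 [stuck-at-0], M7=0 → Y1=1, Y2=0 — eliminated
Only M7 stuck-at-1 reproduces the observed Y1=1, Y2=1.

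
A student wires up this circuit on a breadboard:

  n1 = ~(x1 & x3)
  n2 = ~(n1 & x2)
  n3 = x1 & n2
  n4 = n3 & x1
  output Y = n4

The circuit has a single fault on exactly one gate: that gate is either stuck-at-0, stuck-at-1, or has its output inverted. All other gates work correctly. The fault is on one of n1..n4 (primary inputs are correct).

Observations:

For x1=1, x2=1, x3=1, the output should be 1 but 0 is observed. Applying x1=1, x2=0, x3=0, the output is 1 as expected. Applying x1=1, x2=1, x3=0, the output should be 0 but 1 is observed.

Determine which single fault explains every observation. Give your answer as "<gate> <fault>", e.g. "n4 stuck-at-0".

n1 inverted output

Fault-free values for test 1 (x1=1, x2=1, x3=1): n1=0, n2=1, n3=1, n4=1, giving Y=1. Observed 0.
Test 1: faults giving observed 0 are {n1 stuck-at-1, n1 inverted output, n2 stuck-at-0, n2 inverted output, n3 stuck-at-0, n3 inverted output, n4 stuck-at-0, n4 inverted output}.
Test 2 (x1=1, x2=0, x3=0): fault-free n1=1, n2=1, n3=1, n4=1 → 1; observed 1. Eliminates n2 stuck-at-0, n2 inverted output, n3 stuck-at-0, n3 inverted output, n4 stuck-at-0, n4 inverted output.
Test 3 (x1=1, x2=1, x3=0): fault-free n1=1, n2=0, n3=0, n4=0 → 0; observed 1. Eliminates n1 stuck-at-1.
Only n1 inverted output is consistent with every test.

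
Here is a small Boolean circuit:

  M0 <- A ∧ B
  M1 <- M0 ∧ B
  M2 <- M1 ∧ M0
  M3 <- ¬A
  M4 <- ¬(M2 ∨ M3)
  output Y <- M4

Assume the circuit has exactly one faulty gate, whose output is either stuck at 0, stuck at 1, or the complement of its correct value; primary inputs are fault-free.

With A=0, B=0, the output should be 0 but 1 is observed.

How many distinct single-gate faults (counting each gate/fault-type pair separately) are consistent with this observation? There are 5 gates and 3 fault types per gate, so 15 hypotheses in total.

4

Fault-free: M0=0, M1=0, M2=0, M3=1, M4=0 → 0. Observed 1.
  M0: none of the 3 fault types match ✗
  M1: none of the 3 fault types match ✗
  M2: none of the 3 fault types match ✗
  M3: stuck-at-0, inverted output ✓; others ✗
  M4: stuck-at-1, inverted output ✓; others ✗
Consistent faults: {M3 stuck-at-0, M3 inverted output, M4 stuck-at-1, M4 inverted output} — 4 in all.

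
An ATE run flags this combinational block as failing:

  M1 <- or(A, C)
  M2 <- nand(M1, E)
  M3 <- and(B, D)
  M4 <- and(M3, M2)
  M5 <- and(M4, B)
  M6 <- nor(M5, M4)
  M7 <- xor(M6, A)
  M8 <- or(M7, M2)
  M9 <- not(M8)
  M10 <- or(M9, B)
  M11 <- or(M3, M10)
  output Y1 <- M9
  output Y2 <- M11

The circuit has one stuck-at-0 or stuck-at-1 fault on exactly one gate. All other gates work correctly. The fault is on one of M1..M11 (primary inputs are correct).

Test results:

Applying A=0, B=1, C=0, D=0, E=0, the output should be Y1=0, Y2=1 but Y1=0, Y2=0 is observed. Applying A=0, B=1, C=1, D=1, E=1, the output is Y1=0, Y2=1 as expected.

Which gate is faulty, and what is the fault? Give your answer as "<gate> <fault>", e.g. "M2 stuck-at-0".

M10 stuck-at-0

Fault-free values for test 1 (A=0, B=1, C=0, D=0, E=0): M1=0, M2=1, M3=0, M4=0, M5=0, M6=1, M7=1, M8=1, M9=0, M10=1, M11=1, giving Y1=0, Y2=1. Observed Y1=0, Y2=0.
Test 1: faults giving observed Y1=0, Y2=0 are {M10 stuck-at-0, M11 stuck-at-0}.
Test 2 (A=0, B=1, C=1, D=1, E=1): fault-free M1=1, M2=0, M3=1, M4=0, M5=0, M6=1, M7=1, M8=1, M9=0, M10=1, M11=1 → Y1=0, Y2=1; observed Y1=0, Y2=1. Eliminates M11 stuck-at-0.
Only M10 stuck-at-0 is consistent with every test.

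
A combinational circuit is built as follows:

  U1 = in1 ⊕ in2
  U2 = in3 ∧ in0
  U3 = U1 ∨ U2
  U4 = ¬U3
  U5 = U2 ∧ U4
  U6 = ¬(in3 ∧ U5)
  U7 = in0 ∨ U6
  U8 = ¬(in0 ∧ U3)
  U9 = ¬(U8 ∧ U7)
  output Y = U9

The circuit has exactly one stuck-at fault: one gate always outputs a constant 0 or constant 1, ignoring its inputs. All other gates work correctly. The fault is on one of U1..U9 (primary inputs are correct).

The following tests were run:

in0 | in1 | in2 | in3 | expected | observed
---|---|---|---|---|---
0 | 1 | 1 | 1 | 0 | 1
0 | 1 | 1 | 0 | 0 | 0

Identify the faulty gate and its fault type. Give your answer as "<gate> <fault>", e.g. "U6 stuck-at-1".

Fault-free values for test 1 (in0=0, in1=1, in2=1, in3=1): U1=0, U2=0, U3=0, U4=1, U5=0, U6=1, U7=1, U8=1, U9=0, giving Y=0. Observed 1.
Test 1: faults giving observed 1 are {U5 stuck-at-1, U6 stuck-at-0, U7 stuck-at-0, U8 stuck-at-0, U9 stuck-at-1}.
Test 2 (in0=0, in1=1, in2=1, in3=0): fault-free U1=0, U2=0, U3=0, U4=1, U5=0, U6=1, U7=1, U8=1, U9=0 → 0; observed 0. Eliminates U6 stuck-at-0, U7 stuck-at-0, U8 stuck-at-0, U9 stuck-at-1.
Only U5 stuck-at-1 is consistent with every test.

U5 stuck-at-1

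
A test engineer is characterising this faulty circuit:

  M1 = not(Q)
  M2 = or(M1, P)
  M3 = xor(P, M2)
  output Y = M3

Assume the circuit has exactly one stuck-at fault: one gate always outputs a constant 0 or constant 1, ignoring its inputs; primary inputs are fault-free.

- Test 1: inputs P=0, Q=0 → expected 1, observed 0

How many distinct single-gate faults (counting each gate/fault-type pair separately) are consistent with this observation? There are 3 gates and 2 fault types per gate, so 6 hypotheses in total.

Fault-free: M1=1, M2=1, M3=1 → 1. Observed 0.
  M1 stuck-at-0: output 0 ✓
  M1 stuck-at-1: output 1 ✗
  M2 stuck-at-0: output 0 ✓
  M2 stuck-at-1: output 1 ✗
  M3 stuck-at-0: output 0 ✓
  M3 stuck-at-1: output 1 ✗
Consistent faults: {M1 stuck-at-0, M2 stuck-at-0, M3 stuck-at-0} — 3 in all.

3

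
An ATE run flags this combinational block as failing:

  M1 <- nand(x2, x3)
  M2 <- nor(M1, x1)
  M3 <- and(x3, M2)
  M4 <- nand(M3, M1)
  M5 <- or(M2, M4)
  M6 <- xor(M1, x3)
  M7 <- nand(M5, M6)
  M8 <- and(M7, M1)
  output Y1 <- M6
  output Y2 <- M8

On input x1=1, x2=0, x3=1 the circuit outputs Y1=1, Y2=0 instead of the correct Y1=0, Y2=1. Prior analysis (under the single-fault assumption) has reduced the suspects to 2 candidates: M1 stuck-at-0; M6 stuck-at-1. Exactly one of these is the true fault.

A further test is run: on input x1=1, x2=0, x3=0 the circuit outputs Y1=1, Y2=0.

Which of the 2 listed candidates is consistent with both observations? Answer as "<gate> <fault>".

M6 stuck-at-1

Evaluate each candidate on input x1=1, x2=0, x3=0:
  M1 stuck-at-0: M1=0 [stuck-at-0], M2=0, M3=0, M4=1, M5=1, M6=0, M7=1, M8=0 → Y1=0, Y2=0 — eliminated
  M6 stuck-at-1: M1=1, M2=0, M3=0, M4=1, M5=1, M6=1 [stuck-at-1], M7=0, M8=0 → Y1=1, Y2=0 — matches
Only M6 stuck-at-1 reproduces the observed Y1=1, Y2=0.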